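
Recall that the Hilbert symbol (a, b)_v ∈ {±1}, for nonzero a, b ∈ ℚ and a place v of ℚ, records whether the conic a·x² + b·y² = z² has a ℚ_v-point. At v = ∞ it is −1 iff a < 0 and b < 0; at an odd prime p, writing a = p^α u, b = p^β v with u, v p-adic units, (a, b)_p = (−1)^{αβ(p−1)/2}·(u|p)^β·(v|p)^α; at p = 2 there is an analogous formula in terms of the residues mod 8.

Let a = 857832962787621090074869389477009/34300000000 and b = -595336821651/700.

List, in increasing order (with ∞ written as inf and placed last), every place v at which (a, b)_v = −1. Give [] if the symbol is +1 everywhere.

(a, b) ≡ (7, -1654653) mod (ℚ^×)²; places V = {2, 3, 5, 7, 11, 13, 19, 23, 29, 31, ∞}.
(a,b)_31: α=2, u≡5; β=0, v≡23 (mod 31); (5|31)=+1, (23|31)=-1; sign (−1)^0·+1^0·-1^2 = +1.
(a,b)_19: α=2, u≡1; β=1, v≡6 (mod 19); (1|19)=+1, (6|19)=+1; sign (−1)^0·+1^1·+1^2 = +1.
(a,b)_3: α=8, u≡1; β=3, v≡2 (mod 3); (1|3)=+1, (2|3)=-1; sign (−1)^0·+1^3·-1^8 = +1.
(a,b)_7: α=-3, u≡2; β=-1, v≡1 (mod 7); (2|7)=+1, (1|7)=+1; sign (−1)^1·+1^-1·+1^-3 = -1.
(a,b)_5: α=-8, u≡3; β=-2, v≡3 (mod 5); (3|5)=-1, (3|5)=-1; sign (−1)^0·-1^-2·-1^-8 = +1.
(a,b)_23: α=12, u≡15; β=4, v≡2 (mod 23); (15|23)=-1, (2|23)=+1; sign (−1)^0·-1^4·+1^12 = +1.
(a,b)_11: α=2, u≡7; β=1, v≡8 (mod 11); (7|11)=-1, (8|11)=-1; sign (−1)^0·-1^1·-1^2 = -1.
(a,b)_∞: sgn(7)=+, sgn(-1654653)=−, so +1.
(a,b)_2: α=-8, β=-2; u≡7, v≡3 (mod 8); ε(u)ε(v)=1·1, αω(v)=-8·1, βω(u)=-2·0; sum ≡ 1  ⇒  -1.
(a,b)_29: α=2, u≡22; β=1, v≡26 (mod 29); (22|29)=+1, (26|29)=-1; sign (−1)^0·+1^1·-1^2 = +1.
(a,b)_13: α=2, u≡6; β=1, v≡11 (mod 13); (6|13)=-1, (11|13)=-1; sign (−1)^0·-1^1·-1^2 = -1.
Ram(7, -1654653) = {2, 7, 11, 13}; no ℚ_2-point on the conic.

[2, 7, 11, 13]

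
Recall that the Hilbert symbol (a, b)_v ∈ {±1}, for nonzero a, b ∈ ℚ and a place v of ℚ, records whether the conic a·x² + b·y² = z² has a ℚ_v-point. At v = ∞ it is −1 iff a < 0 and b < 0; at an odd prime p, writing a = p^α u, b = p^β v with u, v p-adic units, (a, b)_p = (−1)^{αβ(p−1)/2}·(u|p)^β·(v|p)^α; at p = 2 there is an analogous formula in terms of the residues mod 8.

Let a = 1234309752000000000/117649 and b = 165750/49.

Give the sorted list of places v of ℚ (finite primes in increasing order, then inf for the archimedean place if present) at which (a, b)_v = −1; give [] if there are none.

(a, b) ≡ (195, 6630) mod (ℚ^×)²; places V = {2, 3, 5, 7, 13, 17, ∞}.
(a,b)_7: α=-6, u≡3; β=-2, v≡4 (mod 7); (3|7)=-1, (4|7)=+1; sign (−1)^0·-1^-2·+1^-6 = +1.
(a,b)_3: α=5, u≡2; β=1, v≡2 (mod 3); (2|3)=-1, (2|3)=-1; sign (−1)^1·-1^1·-1^5 = -1.
(a,b)_17: α=2, u≡13; β=1, v≡4 (mod 17); (13|17)=+1, (4|17)=+1; sign (−1)^0·+1^1·+1^2 = +1.
(a,b)_5: α=9, u≡1; β=3, v≡4 (mod 5); (1|5)=+1, (4|5)=+1; sign (−1)^0·+1^3·+1^9 = +1.
(a,b)_2: α=12, β=1; u≡3, v≡3 (mod 8); ε(u)ε(v)=1·1, αω(v)=12·1, βω(u)=1·1; sum ≡ 0  ⇒  +1.
(a,b)_∞: sgn(195)=+, sgn(6630)=+, so +1.
(a,b)_13: α=3, u≡8; β=1, v≡1 (mod 13); (8|13)=-1, (1|13)=+1; sign (−1)^0·-1^1·+1^3 = -1.
(195, 6630 / ℚ) ramifies at {3, 13}: a division algebra.

[3, 13]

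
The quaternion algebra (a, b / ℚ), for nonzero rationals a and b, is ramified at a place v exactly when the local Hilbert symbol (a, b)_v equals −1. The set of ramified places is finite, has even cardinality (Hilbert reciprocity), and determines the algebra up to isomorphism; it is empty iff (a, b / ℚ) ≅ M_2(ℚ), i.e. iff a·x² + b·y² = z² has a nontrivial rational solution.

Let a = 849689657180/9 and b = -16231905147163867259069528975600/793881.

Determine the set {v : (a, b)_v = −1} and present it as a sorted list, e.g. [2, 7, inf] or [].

Mod squares: a ≡ 455, b ≡ -1271. Check v ∈ {∞, 2, 3, 5, 7, 11, 13, 17, 19, 31, 41}.
v=∞: 455 > 0 and -1271 < 0  ⇒  (a,b)_∞ = +1.
v=19: a=19^0·(≡14), b=19^2·(≡13) mod 19; (14|19)=-1, (13|19)=-1; (−1)^{0·2·9}·(-1)^2·(-1)^0 = +1.
v=7: a=7^1·(≡2), b=7^4·(≡6) mod 7; (2|7)=+1, (6|7)=-1; (−1)^{1·4·3}·(+1)^4·(-1)^1 = -1.
v=31: a=31^2·(≡23), b=31^5·(≡17) mod 31; (23|31)=-1, (17|31)=-1; (−1)^{2·5·15}·(-1)^5·(-1)^2 = -1.
v=41: a=41^2·(≡23), b=41^5·(≡9) mod 41; (23|41)=+1, (9|41)=+1; (−1)^{2·5·20}·(+1)^5·(+1)^2 = +1.
v=13: a=13^1·(≡4), b=13^2·(≡10) mod 13; (4|13)=+1, (10|13)=+1; (−1)^{1·2·6}·(+1)^2·(+1)^1 = +1.
v=11: a=11^0·(≡5), b=11^-2·(≡1) mod 11; (5|11)=+1, (1|11)=+1; (−1)^{0·-2·5}·(+1)^-2·(+1)^0 = +1.
v=17: a=17^2·(≡15), b=17^4·(≡16) mod 17; (15|17)=+1, (16|17)=+1; (−1)^{2·4·8}·(+1)^4·(+1)^2 = +1.
v=5: a=5^1·(≡4), b=5^2·(≡1) mod 5; (4|5)=+1, (1|5)=+1; (−1)^{1·2·2}·(+1)^2·(+1)^1 = +1.
v=3: a=3^-2·(≡2), b=3^-8·(≡1) mod 3; (2|3)=-1, (1|3)=+1; (−1)^{-2·-8·1}·(-1)^-8·(+1)^-2 = +1.
v=2: v_2(a)=2, v_2(b)=4; units ≡ 7, 1 (mod 8); ε·ε+αω+βω = 1·0+2·0+4·0 ≡ 0  ⇒  (a,b)_2 = +1.
(455, -1271 / ℚ) ramifies at {7, 31}: a division algebra.

[7, 31]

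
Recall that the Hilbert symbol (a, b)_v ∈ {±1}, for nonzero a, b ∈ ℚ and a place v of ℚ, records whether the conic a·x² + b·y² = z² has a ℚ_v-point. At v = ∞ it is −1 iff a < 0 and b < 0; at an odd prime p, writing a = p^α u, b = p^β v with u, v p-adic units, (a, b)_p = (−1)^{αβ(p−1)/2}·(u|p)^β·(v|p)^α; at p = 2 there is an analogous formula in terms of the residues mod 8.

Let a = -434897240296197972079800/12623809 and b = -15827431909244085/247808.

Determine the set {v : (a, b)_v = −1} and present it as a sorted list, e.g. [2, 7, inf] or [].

[2, 5, 13, inf]

Mod squares: a ≡ -17342, b ≡ -7130. Check v ∈ {∞, 2, 3, 5, 11, 13, 17, 19, 23, 29, 31}.
v=23: a=23^5·(≡15), b=23^3·(≡4) mod 23; (15|23)=-1, (4|23)=+1; (−1)^{5·3·11}·(-1)^3·(+1)^5 = +1.
v=13: a=13^3·(≡8), b=13^2·(≡6) mod 13; (8|13)=-1, (6|13)=-1; (−1)^{3·2·6}·(-1)^2·(-1)^3 = -1.
v=∞: -17342 < 0 and -7130 < 0  ⇒  (a,b)_∞ = -1.
v=17: a=17^-2·(≡8), b=17^0·(≡11) mod 17; (8|17)=+1, (11|17)=-1; (−1)^{-2·0·8}·(+1)^0·(-1)^-2 = +1.
v=19: a=19^-2·(≡11), b=19^0·(≡13) mod 19; (11|19)=+1, (13|19)=-1; (−1)^{-2·0·9}·(+1)^0·(-1)^-2 = +1.
v=31: a=31^2·(≡14), b=31^1·(≡16) mod 31; (14|31)=+1, (16|31)=+1; (−1)^{2·1·15}·(+1)^1·(+1)^2 = +1.
v=2: v_2(a)=3, v_2(b)=-11; units ≡ 1, 3 (mod 8); ε·ε+αω+βω = 0·1+3·1+-11·0 ≡ 1  ⇒  (a,b)_2 = -1.
v=29: a=29^3·(≡12), b=29^2·(≡9) mod 29; (12|29)=-1, (9|29)=+1; (−1)^{3·2·14}·(-1)^2·(+1)^3 = +1.
v=5: a=5^2·(≡2), b=5^1·(≡1) mod 5; (2|5)=-1, (1|5)=+1; (−1)^{2·1·2}·(-1)^1·(+1)^2 = -1.
v=11: a=11^-2·(≡4), b=11^-2·(≡1) mod 11; (4|11)=+1, (1|11)=+1; (−1)^{-2·-2·5}·(+1)^-2·(+1)^-2 = +1.
v=3: a=3^8·(≡1), b=3^10·(≡1) mod 3; (1|3)=+1, (1|3)=+1; (−1)^{8·10·1}·(+1)^10·(+1)^8 = +1.
Ram(-17342, -7130) = {2, 5, 13, ∞}; no ℚ_2-point on the conic.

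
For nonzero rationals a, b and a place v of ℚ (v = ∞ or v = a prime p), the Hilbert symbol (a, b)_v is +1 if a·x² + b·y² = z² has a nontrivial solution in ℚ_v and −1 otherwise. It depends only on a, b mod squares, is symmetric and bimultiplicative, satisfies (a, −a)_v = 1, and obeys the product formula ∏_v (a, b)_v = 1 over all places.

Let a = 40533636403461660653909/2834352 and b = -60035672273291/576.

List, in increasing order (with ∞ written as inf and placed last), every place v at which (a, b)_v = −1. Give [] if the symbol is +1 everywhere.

(a, b) ≡ (663, -11) mod (ℚ^×)²; places V = {2, 3, 11, 13, 17, 31, ∞}.
(a,b)_3: α=-11, u≡2; β=-2, v≡1 (mod 3); (2|3)=-1, (1|3)=+1; sign (−1)^0·-1^-2·+1^-11 = +1.
(a,b)_11: α=4, u≡4; β=3, v≡7 (mod 11); (4|11)=+1, (7|11)=-1; sign (−1)^0·+1^3·-1^4 = +1.
(a,b)_2: α=-4, β=-6; u≡7, v≡5 (mod 8); ε(u)ε(v)=1·0, αω(v)=-4·1, βω(u)=-6·0; sum ≡ 0  ⇒  +1.
(a,b)_17: α=5, u≡7; β=2, v≡10 (mod 17); (7|17)=-1, (10|17)=-1; sign (−1)^0·-1^2·-1^5 = -1.
(a,b)_∞: sgn(663)=+, sgn(-11)=−, so +1.
(a,b)_31: α=6, u≡11; β=4, v≡19 (mod 31); (11|31)=-1, (19|31)=+1; sign (−1)^0·-1^4·+1^6 = +1.
(a,b)_13: α=3, u≡9; β=2, v≡6 (mod 13); (9|13)=+1, (6|13)=-1; sign (−1)^0·+1^2·-1^3 = -1.
Ram(663, -11) = {13, 17}; no ℚ_13-point on the conic.

[13, 17]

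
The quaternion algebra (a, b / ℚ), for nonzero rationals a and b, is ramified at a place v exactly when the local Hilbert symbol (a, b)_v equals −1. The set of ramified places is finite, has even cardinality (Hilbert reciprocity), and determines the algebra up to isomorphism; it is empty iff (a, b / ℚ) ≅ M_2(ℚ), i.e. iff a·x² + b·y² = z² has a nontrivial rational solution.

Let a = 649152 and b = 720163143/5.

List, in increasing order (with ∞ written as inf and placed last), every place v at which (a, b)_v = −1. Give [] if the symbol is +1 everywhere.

[2, 5]

Mod squares: a ≡ 23, b ≡ 35. Check v ∈ {∞, 2, 3, 5, 7, 23}.
v=2: v_2(a)=6, v_2(b)=0; units ≡ 7, 3 (mod 8); ε·ε+αω+βω = 1·1+6·1+0·0 ≡ 1  ⇒  (a,b)_2 = -1.
v=3: a=3^2·(≡2), b=3^4·(≡2) mod 3; (2|3)=-1, (2|3)=-1; (−1)^{2·4·1}·(-1)^4·(-1)^2 = +1.
v=7: a=7^2·(≡4), b=7^5·(≡6) mod 7; (4|7)=+1, (6|7)=-1; (−1)^{2·5·3}·(+1)^5·(-1)^2 = +1.
v=∞: 23 > 0 and 35 > 0  ⇒  (a,b)_∞ = +1.
v=23: a=23^1·(≡3), b=23^2·(≡4) mod 23; (3|23)=+1, (4|23)=+1; (−1)^{1·2·11}·(+1)^2·(+1)^1 = +1.
v=5: a=5^0·(≡2), b=5^-1·(≡3) mod 5; (2|5)=-1, (3|5)=-1; (−1)^{0·-1·2}·(-1)^-1·(-1)^0 = -1.
(23, 35 / ℚ) ramifies at {2, 5}: a division algebra.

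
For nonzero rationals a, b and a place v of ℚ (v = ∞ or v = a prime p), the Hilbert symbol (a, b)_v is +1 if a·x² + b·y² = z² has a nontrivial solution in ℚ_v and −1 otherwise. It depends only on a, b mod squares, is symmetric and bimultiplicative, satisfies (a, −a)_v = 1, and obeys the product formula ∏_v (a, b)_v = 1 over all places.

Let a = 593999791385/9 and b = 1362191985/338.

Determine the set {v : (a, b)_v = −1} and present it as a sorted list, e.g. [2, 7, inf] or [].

[5, 19]

Mod squares: a ≡ 665, b ≡ 770. Check v ∈ {∞, 2, 3, 5, 7, 11, 13, 19}.
v=11: a=11^4·(≡9), b=11^3·(≡9) mod 11; (9|11)=+1, (9|11)=+1; (−1)^{4·3·5}·(+1)^3·(+1)^4 = +1.
v=3: a=3^-2·(≡2), b=3^4·(≡2) mod 3; (2|3)=-1, (2|3)=-1; (−1)^{-2·4·1}·(-1)^4·(-1)^-2 = +1.
v=13: a=13^2·(≡11), b=13^-2·(≡12) mod 13; (11|13)=-1, (12|13)=+1; (−1)^{2·-2·6}·(-1)^-2·(+1)^2 = +1.
v=∞: 665 > 0 and 770 > 0  ⇒  (a,b)_∞ = +1.
v=2: v_2(a)=0, v_2(b)=-1; units ≡ 1, 1 (mod 8); ε·ε+αω+βω = 0·0+0·0+-1·0 ≡ 0  ⇒  (a,b)_2 = +1.
v=5: a=5^1·(≡3), b=5^1·(≡4) mod 5; (3|5)=-1, (4|5)=+1; (−1)^{1·1·2}·(-1)^1·(+1)^1 = -1.
v=7: a=7^1·(≡4), b=7^1·(≡5) mod 7; (4|7)=+1, (5|7)=-1; (−1)^{1·1·3}·(+1)^1·(-1)^1 = +1.
v=19: a=19^3·(≡1), b=19^2·(≡18) mod 19; (1|19)=+1, (18|19)=-1; (−1)^{3·2·9}·(+1)^2·(-1)^3 = -1.
(665, 770 / ℚ) ramifies at {5, 19}: a division algebra.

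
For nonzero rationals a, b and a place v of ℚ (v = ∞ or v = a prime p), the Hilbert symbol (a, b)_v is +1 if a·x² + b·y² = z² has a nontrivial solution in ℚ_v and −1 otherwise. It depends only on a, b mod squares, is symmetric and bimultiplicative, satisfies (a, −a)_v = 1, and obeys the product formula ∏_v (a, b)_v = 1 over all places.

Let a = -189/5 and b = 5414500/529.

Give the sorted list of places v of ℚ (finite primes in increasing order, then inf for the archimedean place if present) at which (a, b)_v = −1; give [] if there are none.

(a, b) ≡ (-105, 1105) mod (ℚ^×)²; places V = {2, 3, 5, 7, 13, 17, 23, ∞}.
(a,b)_7: α=1, u≡3; β=2, v≡3 (mod 7); (3|7)=-1, (3|7)=-1; sign (−1)^0·-1^2·-1^1 = -1.
(a,b)_3: α=3, u≡1; β=0, v≡1 (mod 3); (1|3)=+1, (1|3)=+1; sign (−1)^0·+1^0·+1^3 = +1.
(a,b)_17: α=0, u≡3; β=1, v≡11 (mod 17); (3|17)=-1, (11|17)=-1; sign (−1)^0·-1^1·-1^0 = -1.
(a,b)_23: α=0, u≡22; β=-2, v≡1 (mod 23); (22|23)=-1, (1|23)=+1; sign (−1)^0·-1^-2·+1^0 = +1.
(a,b)_∞: sgn(-105)=−, sgn(1105)=+, so +1.
(a,b)_2: α=0, β=2; u≡7, v≡1 (mod 8); ε(u)ε(v)=1·0, αω(v)=0·0, βω(u)=2·0; sum ≡ 0  ⇒  +1.
(a,b)_13: α=0, u≡9; β=1, v≡5 (mod 13); (9|13)=+1, (5|13)=-1; sign (−1)^0·+1^1·-1^0 = +1.
(a,b)_5: α=-1, u≡1; β=3, v≡4 (mod 5); (1|5)=+1, (4|5)=+1; sign (−1)^0·+1^3·+1^-1 = +1.
Ram(-105, 1105) = {7, 17}; no ℚ_7-point on the conic.

[7, 17]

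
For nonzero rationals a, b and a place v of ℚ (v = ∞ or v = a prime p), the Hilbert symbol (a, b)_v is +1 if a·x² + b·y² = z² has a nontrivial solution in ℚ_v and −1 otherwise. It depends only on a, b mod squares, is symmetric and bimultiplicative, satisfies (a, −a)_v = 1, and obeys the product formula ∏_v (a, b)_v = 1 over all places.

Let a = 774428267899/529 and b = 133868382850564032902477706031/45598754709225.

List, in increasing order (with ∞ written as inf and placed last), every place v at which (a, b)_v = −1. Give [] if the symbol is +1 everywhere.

[2, 13, 29, 37]

(a, b) ≡ (17729179, 31) mod (ℚ^×)²; places V = {2, 3, 5, 11, 13, 17, 19, 23, 29, 31, 37, 41, ∞}.
(a,b)_2: α=0, β=0; u≡3, v≡7 (mod 8); ε(u)ε(v)=1·1, αω(v)=0·0, βω(u)=0·1; sum ≡ 1  ⇒  -1.
(a,b)_3: α=0, u≡1; β=-2, v≡1 (mod 3); (1|3)=+1, (1|3)=+1; sign (−1)^0·+1^-2·+1^0 = +1.
(a,b)_31: α=1, u≡21; β=3, v≡20 (mod 31); (21|31)=-1, (20|31)=+1; sign (−1)^1·-1^3·+1^1 = +1.
(a,b)_29: α=1, u≡2; β=4, v≡17 (mod 29); (2|29)=-1, (17|29)=-1; sign (−1)^0·-1^4·-1^1 = -1.
(a,b)_13: α=1, u≡2; β=2, v≡8 (mod 13); (2|13)=-1, (8|13)=-1; sign (−1)^0·-1^2·-1^1 = -1.
(a,b)_5: α=0, u≡1; β=-2, v≡4 (mod 5); (1|5)=+1, (4|5)=+1; sign (−1)^0·+1^-2·+1^0 = +1.
(a,b)_23: α=-2, u≡11; β=-6, v≡8 (mod 23); (11|23)=-1, (8|23)=+1; sign (−1)^0·-1^-6·+1^-2 = +1.
(a,b)_19: α=2, u≡14; β=2, v≡12 (mod 19); (14|19)=-1, (12|19)=-1; sign (−1)^0·-1^2·-1^2 = +1.
(a,b)_41: α=1, u≡32; β=2, v≡10 (mod 41); (32|41)=+1, (10|41)=+1; sign (−1)^0·+1^2·+1^1 = +1.
(a,b)_∞: sgn(17729179)=+, sgn(31)=+, so +1.
(a,b)_17: α=0, u≡9; β=2, v≡14 (mod 17); (9|17)=+1, (14|17)=-1; sign (−1)^0·+1^2·-1^0 = +1.
(a,b)_11: α=2, u≡10; β=8, v≡1 (mod 11); (10|11)=-1, (1|11)=+1; sign (−1)^0·-1^8·+1^2 = +1.
(a,b)_37: α=1, u≡19; β=-2, v≡29 (mod 37); (19|37)=-1, (29|37)=-1; sign (−1)^0·-1^-2·-1^1 = -1.
|Ram(17729179, 31)| = 4, even; anisotropic at {2, 13, 29, 37}.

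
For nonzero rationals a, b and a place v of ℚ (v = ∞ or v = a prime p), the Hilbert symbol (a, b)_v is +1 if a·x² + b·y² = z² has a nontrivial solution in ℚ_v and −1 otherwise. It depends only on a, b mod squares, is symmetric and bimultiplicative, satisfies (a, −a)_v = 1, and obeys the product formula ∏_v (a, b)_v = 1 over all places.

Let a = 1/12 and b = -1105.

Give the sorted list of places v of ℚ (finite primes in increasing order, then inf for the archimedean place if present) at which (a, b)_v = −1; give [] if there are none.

[2, 3, 5, 17]

(a, b) ≡ (3, -1105) mod (ℚ^×)²; places V = {2, 3, 5, 13, 17, ∞}.
(a,b)_3: α=-1, u≡1; β=0, v≡2 (mod 3); (1|3)=+1, (2|3)=-1; sign (−1)^0·+1^0·-1^-1 = -1.
(a,b)_5: α=0, u≡3; β=1, v≡4 (mod 5); (3|5)=-1, (4|5)=+1; sign (−1)^0·-1^1·+1^0 = -1.
(a,b)_∞: sgn(3)=+, sgn(-1105)=−, so +1.
(a,b)_13: α=0, u≡12; β=1, v≡6 (mod 13); (12|13)=+1, (6|13)=-1; sign (−1)^0·+1^1·-1^0 = +1.
(a,b)_17: α=0, u≡10; β=1, v≡3 (mod 17); (10|17)=-1, (3|17)=-1; sign (−1)^0·-1^1·-1^0 = -1.
(a,b)_2: α=-2, β=0; u≡3, v≡7 (mod 8); ε(u)ε(v)=1·1, αω(v)=-2·0, βω(u)=0·1; sum ≡ 1  ⇒  -1.
(3, -1105 / ℚ) ramifies at {2, 3, 5, 17}: a division algebra.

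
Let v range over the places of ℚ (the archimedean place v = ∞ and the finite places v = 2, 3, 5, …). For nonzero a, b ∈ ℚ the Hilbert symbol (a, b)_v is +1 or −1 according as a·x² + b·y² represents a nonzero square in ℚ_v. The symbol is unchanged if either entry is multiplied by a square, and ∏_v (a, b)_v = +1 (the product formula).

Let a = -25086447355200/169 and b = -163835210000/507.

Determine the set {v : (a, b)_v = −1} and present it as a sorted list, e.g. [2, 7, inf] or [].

(a, b) ≡ (-154077, -483) mod (ℚ^×)²; places V = {2, 3, 5, 7, 11, 13, 23, 29, ∞}.
(a,b)_23: α=1, u≡10; β=1, v≡16 (mod 23); (10|23)=-1, (16|23)=+1; sign (−1)^1·-1^1·+1^1 = +1.
(a,b)_29: α=3, u≡1; β=2, v≡12 (mod 29); (1|29)=+1, (12|29)=-1; sign (−1)^0·+1^2·-1^3 = -1.
(a,b)_3: α=1, u≡1; β=-1, v≡1 (mod 3); (1|3)=+1, (1|3)=+1; sign (−1)^1·+1^-1·+1^1 = -1.
(a,b)_2: α=6, β=4; u≡3, v≡5 (mod 8); ε(u)ε(v)=1·0, αω(v)=6·1, βω(u)=4·1; sum ≡ 0  ⇒  +1.
(a,b)_11: α=3, u≡8; β=2, v≡9 (mod 11); (8|11)=-1, (9|11)=+1; sign (−1)^0·-1^2·+1^3 = +1.
(a,b)_13: α=-2, u≡3; β=-2, v≡2 (mod 13); (3|13)=+1, (2|13)=-1; sign (−1)^0·+1^-2·-1^-2 = +1.
(a,b)_5: α=2, u≡3; β=4, v≡2 (mod 5); (3|5)=-1, (2|5)=-1; sign (−1)^0·-1^4·-1^2 = +1.
(a,b)_∞: sgn(-154077)=−, sgn(-483)=−, so -1.
(a,b)_7: α=1, u≡4; β=1, v≡4 (mod 7); (4|7)=+1, (4|7)=+1; sign (−1)^1·+1^1·+1^1 = -1.
|Ram(-154077, -483)| = 4, even; anisotropic at {3, 7, 29, ∞}.

[3, 7, 29, inf]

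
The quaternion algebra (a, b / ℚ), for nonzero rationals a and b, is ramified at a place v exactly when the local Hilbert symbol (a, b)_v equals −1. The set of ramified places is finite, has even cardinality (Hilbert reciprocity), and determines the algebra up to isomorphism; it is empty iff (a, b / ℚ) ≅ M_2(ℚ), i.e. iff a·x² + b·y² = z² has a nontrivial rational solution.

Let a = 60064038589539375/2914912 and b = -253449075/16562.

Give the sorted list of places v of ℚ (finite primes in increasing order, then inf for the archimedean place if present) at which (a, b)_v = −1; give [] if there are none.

[3, 11, 31, 37]

Mod squares: a ≡ 731786, b ≡ -56166. Check v ∈ {∞, 2, 3, 5, 7, 11, 13, 19, 23, 29, 31, 37, 41}.
v=2: v_2(a)=-5, v_2(b)=-1; units ≡ 5, 5 (mod 8); ε·ε+αω+βω = 0·0+-5·1+-1·1 ≡ 0  ⇒  (a,b)_2 = +1.
v=29: a=29^1·(≡1), b=29^0·(≡7) mod 29; (1|29)=+1, (7|29)=+1; (−1)^{1·0·14}·(+1)^0·(+1)^1 = +1.
v=41: a=41^2·(≡36), b=41^0·(≡36) mod 41; (36|41)=+1, (36|41)=+1; (−1)^{2·0·20}·(+1)^0·(+1)^2 = +1.
v=23: a=23^2·(≡8), b=23^1·(≡14) mod 23; (8|23)=+1, (14|23)=-1; (−1)^{2·1·11}·(+1)^1·(-1)^2 = +1.
v=∞: 731786 > 0 and -56166 < 0  ⇒  (a,b)_∞ = +1.
v=7: a=7^-2·(≡3), b=7^-2·(≡1) mod 7; (3|7)=-1, (1|7)=+1; (−1)^{-2·-2·3}·(-1)^-2·(+1)^-2 = +1.
v=37: a=37^1·(≡15), b=37^1·(≡25) mod 37; (15|37)=-1, (25|37)=+1; (−1)^{1·1·18}·(-1)^1·(+1)^1 = -1.
v=5: a=5^4·(≡4), b=5^2·(≡1) mod 5; (4|5)=+1, (1|5)=+1; (−1)^{4·2·2}·(+1)^2·(+1)^4 = +1.
v=19: a=19^2·(≡6), b=19^2·(≡1) mod 19; (6|19)=+1, (1|19)=+1; (−1)^{2·2·9}·(+1)^2·(+1)^2 = +1.
v=31: a=31^1·(≡30), b=31^0·(≡17) mod 31; (30|31)=-1, (17|31)=-1; (−1)^{1·0·15}·(-1)^0·(-1)^1 = -1.
v=3: a=3^2·(≡2), b=3^1·(≡1) mod 3; (2|3)=-1, (1|3)=+1; (−1)^{2·1·1}·(-1)^1·(+1)^2 = -1.
v=13: a=13^-2·(≡4), b=13^-2·(≡8) mod 13; (4|13)=+1, (8|13)=-1; (−1)^{-2·-2·6}·(+1)^-2·(-1)^-2 = +1.
v=11: a=11^-1·(≡3), b=11^1·(≡4) mod 11; (3|11)=+1, (4|11)=+1; (−1)^{-1·1·5}·(+1)^1·(+1)^-1 = -1.
|Ram(731786, -56166)| = 4, even; anisotropic at {3, 11, 31, 37}.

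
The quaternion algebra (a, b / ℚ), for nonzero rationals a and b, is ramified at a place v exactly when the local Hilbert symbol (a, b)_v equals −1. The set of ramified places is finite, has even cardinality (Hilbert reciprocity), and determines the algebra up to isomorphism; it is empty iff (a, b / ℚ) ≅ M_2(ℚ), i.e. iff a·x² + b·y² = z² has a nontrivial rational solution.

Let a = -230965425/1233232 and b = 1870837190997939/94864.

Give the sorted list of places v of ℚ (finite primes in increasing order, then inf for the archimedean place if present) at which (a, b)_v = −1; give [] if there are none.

Mod squares: a ≡ -164749, b ≡ 19. Check v ∈ {∞, 2, 3, 5, 7, 11, 13, 19, 23, 29}.
v=7: a=7^-2·(≡3), b=7^-2·(≡6) mod 7; (3|7)=-1, (6|7)=-1; (−1)^{-2·-2·3}·(-1)^-2·(-1)^-2 = +1.
v=2: v_2(a)=-4, v_2(b)=-4; units ≡ 3, 3 (mod 8); ε·ε+αω+βω = 1·1+-4·1+-4·1 ≡ 1  ⇒  (a,b)_2 = -1.
v=5: a=5^2·(≡4), b=5^0·(≡1) mod 5; (4|5)=+1, (1|5)=+1; (−1)^{2·0·2}·(+1)^0·(+1)^2 = +1.
v=∞: -164749 < 0 and 19 > 0  ⇒  (a,b)_∞ = +1.
v=3: a=3^6·(≡2), b=3^6·(≡1) mod 3; (2|3)=-1, (1|3)=+1; (−1)^{6·6·1}·(-1)^6·(+1)^6 = +1.
v=13: a=13^-1·(≡8), b=13^0·(≡7) mod 13; (8|13)=-1, (7|13)=-1; (−1)^{-1·0·6}·(-1)^0·(-1)^-1 = -1.
v=29: a=29^1·(≡17), b=29^4·(≡26) mod 29; (17|29)=-1, (26|29)=-1; (−1)^{1·4·14}·(-1)^4·(-1)^1 = -1.
v=19: a=19^1·(≡8), b=19^3·(≡4) mod 19; (8|19)=-1, (4|19)=+1; (−1)^{1·3·9}·(-1)^3·(+1)^1 = +1.
v=11: a=11^-2·(≡4), b=11^-2·(≡7) mod 11; (4|11)=+1, (7|11)=-1; (−1)^{-2·-2·5}·(+1)^-2·(-1)^-2 = +1.
v=23: a=23^1·(≡12), b=23^2·(≡15) mod 23; (12|23)=+1, (15|23)=-1; (−1)^{1·2·11}·(+1)^2·(-1)^1 = -1.
|Ram(-164749, 19)| = 4, even; anisotropic at {2, 13, 23, 29}.

[2, 13, 23, 29]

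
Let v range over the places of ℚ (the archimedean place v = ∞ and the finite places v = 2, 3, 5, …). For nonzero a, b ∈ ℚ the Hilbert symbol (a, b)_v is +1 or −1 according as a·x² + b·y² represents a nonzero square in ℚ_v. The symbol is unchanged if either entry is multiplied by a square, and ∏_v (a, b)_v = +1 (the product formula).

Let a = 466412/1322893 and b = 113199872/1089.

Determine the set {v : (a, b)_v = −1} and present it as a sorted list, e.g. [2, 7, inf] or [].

(a, b) ≡ (4199, 323) mod (ℚ^×)²; places V = {2, 3, 11, 13, 17, 19, 29, 37, ∞}.
(a,b)_13: α=-1, u≡5; β=0, v≡11 (mod 13); (5|13)=-1, (11|13)=-1; sign (−1)^0·-1^0·-1^-1 = -1.
(a,b)_11: α=-2, u≡10; β=-2, v≡3 (mod 11); (10|11)=-1, (3|11)=+1; sign (−1)^0·-1^-2·+1^-2 = +1.
(a,b)_3: α=0, u≡2; β=-2, v≡2 (mod 3); (2|3)=-1, (2|3)=-1; sign (−1)^0·-1^-2·-1^0 = +1.
(a,b)_29: α=-2, u≡9; β=0, v≡7 (mod 29); (9|29)=+1, (7|29)=+1; sign (−1)^0·+1^0·+1^-2 = +1.
(a,b)_19: α=3, u≡8; β=1, v≡16 (mod 19); (8|19)=-1, (16|19)=+1; sign (−1)^1·-1^1·+1^3 = +1.
(a,b)_37: α=0, u≡2; β=2, v≡25 (mod 37); (2|37)=-1, (25|37)=+1; sign (−1)^0·-1^2·+1^0 = +1.
(a,b)_17: α=1, u≡8; β=1, v≡1 (mod 17); (8|17)=+1, (1|17)=+1; sign (−1)^0·+1^1·+1^1 = +1.
(a,b)_2: α=2, β=8; u≡7, v≡3 (mod 8); ε(u)ε(v)=1·1, αω(v)=2·1, βω(u)=8·0; sum ≡ 1  ⇒  -1.
(a,b)_∞: sgn(4199)=+, sgn(323)=+, so +1.
Ram(4199, 323) = {2, 13}; no ℚ_2-point on the conic.

[2, 13]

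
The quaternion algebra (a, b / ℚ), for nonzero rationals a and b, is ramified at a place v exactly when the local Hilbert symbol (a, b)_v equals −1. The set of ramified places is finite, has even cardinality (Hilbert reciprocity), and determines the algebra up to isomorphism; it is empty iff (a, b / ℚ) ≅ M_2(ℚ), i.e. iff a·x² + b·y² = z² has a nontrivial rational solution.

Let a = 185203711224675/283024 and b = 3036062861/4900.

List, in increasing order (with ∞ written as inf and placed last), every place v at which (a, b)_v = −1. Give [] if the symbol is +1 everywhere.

[3, 17]

(a, b) ≡ (3, 629) mod (ℚ^×)²; places V = {2, 3, 5, 7, 11, 13, 17, 19, 37, ∞}.
(a,b)_5: α=2, u≡3; β=-2, v≡1 (mod 5); (3|5)=-1, (1|5)=+1; sign (−1)^0·-1^-2·+1^2 = +1.
(a,b)_11: α=4, u≡9; β=0, v≡8 (mod 11); (9|11)=+1, (8|11)=-1; sign (−1)^0·+1^0·-1^4 = +1.
(a,b)_7: α=-2, u≡3; β=-2, v≡3 (mod 7); (3|7)=-1, (3|7)=-1; sign (−1)^0·-1^-2·-1^-2 = +1.
(a,b)_37: α=2, u≡9; β=1, v≡14 (mod 37); (9|37)=+1, (14|37)=-1; sign (−1)^0·+1^1·-1^2 = +1.
(a,b)_3: α=7, u≡1; β=0, v≡2 (mod 3); (1|3)=+1, (2|3)=-1; sign (−1)^0·+1^0·-1^7 = -1.
(a,b)_∞: sgn(3)=+, sgn(629)=+, so +1.
(a,b)_2: α=-4, β=-2; u≡3, v≡5 (mod 8); ε(u)ε(v)=1·0, αω(v)=-4·1, βω(u)=-2·1; sum ≡ 0  ⇒  +1.
(a,b)_17: α=0, u≡12; β=1, v≡12 (mod 17); (12|17)=-1, (12|17)=-1; sign (−1)^0·-1^1·-1^0 = -1.
(a,b)_19: α=-2, u≡8; β=0, v≡8 (mod 19); (8|19)=-1, (8|19)=-1; sign (−1)^0·-1^0·-1^-2 = +1.
(a,b)_13: α=2, u≡3; β=6, v≡8 (mod 13); (3|13)=+1, (8|13)=-1; sign (−1)^0·+1^6·-1^2 = +1.
Ram(3, 629) = {3, 17}; no ℚ_3-point on the conic.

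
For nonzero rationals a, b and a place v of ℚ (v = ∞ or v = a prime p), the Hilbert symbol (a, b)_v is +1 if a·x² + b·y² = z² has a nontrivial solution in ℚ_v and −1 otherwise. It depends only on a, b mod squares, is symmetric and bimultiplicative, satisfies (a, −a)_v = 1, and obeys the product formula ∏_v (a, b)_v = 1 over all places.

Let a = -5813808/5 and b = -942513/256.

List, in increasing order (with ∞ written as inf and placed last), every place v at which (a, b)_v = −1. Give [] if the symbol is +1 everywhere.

Mod squares: a ≡ -15015, b ≡ -33. Check v ∈ {∞, 2, 3, 5, 7, 11, 13}.
v=3: a=3^1·(≡2), b=3^1·(≡1) mod 3; (2|3)=-1, (1|3)=+1; (−1)^{1·1·1}·(-1)^1·(+1)^1 = +1.
v=∞: -15015 < 0 and -33 < 0  ⇒  (a,b)_∞ = -1.
v=5: a=5^-1·(≡2), b=5^0·(≡2) mod 5; (2|5)=-1, (2|5)=-1; (−1)^{-1·0·2}·(-1)^0·(-1)^-1 = -1.
v=13: a=13^1·(≡2), b=13^4·(≡5) mod 13; (2|13)=-1, (5|13)=-1; (−1)^{1·4·6}·(-1)^4·(-1)^1 = -1.
v=7: a=7^1·(≡4), b=7^0·(≡4) mod 7; (4|7)=+1, (4|7)=+1; (−1)^{1·0·3}·(+1)^0·(+1)^1 = +1.
v=2: v_2(a)=4, v_2(b)=-8; units ≡ 1, 7 (mod 8); ε·ε+αω+βω = 0·1+4·0+-8·0 ≡ 0  ⇒  (a,b)_2 = +1.
v=11: a=11^3·(≡2), b=11^1·(≡6) mod 11; (2|11)=-1, (6|11)=-1; (−1)^{3·1·5}·(-1)^1·(-1)^3 = -1.
(-15015, -33 / ℚ) ramifies at {5, 11, 13, ∞}: a division algebra.

[5, 11, 13, inf]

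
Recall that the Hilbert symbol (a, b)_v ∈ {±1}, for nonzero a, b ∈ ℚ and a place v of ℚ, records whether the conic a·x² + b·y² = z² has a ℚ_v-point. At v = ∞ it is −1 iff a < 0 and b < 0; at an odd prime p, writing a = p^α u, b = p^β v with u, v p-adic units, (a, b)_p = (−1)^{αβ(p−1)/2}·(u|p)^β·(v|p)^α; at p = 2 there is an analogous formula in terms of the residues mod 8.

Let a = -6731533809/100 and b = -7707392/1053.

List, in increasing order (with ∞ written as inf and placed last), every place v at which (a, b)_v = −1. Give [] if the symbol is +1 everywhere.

(a, b) ≡ (-90321, -391391) mod (ℚ^×)²; places V = {2, 3, 5, 7, 11, 13, 17, 23, ∞}.
(a,b)_5: α=-2, u≡4; β=0, v≡1 (mod 5); (4|5)=+1, (1|5)=+1; sign (−1)^0·+1^0·+1^-2 = +1.
(a,b)_7: α=3, u≡5; β=1, v≡3 (mod 7); (5|7)=-1, (3|7)=-1; sign (−1)^1·-1^1·-1^3 = -1.
(a,b)_3: α=3, u≡1; β=-4, v≡1 (mod 3); (1|3)=+1, (1|3)=+1; sign (−1)^0·+1^-4·+1^3 = +1.
(a,b)_17: α=1, u≡13; β=1, v≡3 (mod 17); (13|17)=+1, (3|17)=-1; sign (−1)^0·+1^1·-1^1 = -1.
(a,b)_13: α=2, u≡4; β=-1, v≡3 (mod 13); (4|13)=+1, (3|13)=+1; sign (−1)^0·+1^-1·+1^2 = +1.
(a,b)_11: α=1, u≡2; β=1, v≡9 (mod 11); (2|11)=-1, (9|11)=+1; sign (−1)^1·-1^1·+1^1 = +1.
(a,b)_2: α=-2, β=8; u≡7, v≡1 (mod 8); ε(u)ε(v)=1·0, αω(v)=-2·0, βω(u)=8·0; sum ≡ 0  ⇒  +1.
(a,b)_23: α=1, u≡1; β=1, v≡8 (mod 23); (1|23)=+1, (8|23)=+1; sign (−1)^1·+1^1·+1^1 = -1.
(a,b)_∞: sgn(-90321)=−, sgn(-391391)=−, so -1.
Ram(-90321, -391391) = {7, 17, 23, ∞}; no ℚ_7-point on the conic.

[7, 17, 23, inf]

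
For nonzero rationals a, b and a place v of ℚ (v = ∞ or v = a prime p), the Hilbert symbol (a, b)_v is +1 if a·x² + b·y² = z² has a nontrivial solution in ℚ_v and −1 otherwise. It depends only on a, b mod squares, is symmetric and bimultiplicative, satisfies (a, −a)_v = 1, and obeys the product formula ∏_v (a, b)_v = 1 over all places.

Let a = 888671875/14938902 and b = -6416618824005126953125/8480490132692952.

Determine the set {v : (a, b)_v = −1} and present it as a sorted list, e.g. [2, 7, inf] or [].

[7, 13]

(a, b) ≡ (3458, -494) mod (ℚ^×)²; places V = {2, 3, 5, 7, 11, 13, 19, ∞}.
(a,b)_19: α=-3, u≡11; β=-7, v≡15 (mod 19); (11|19)=+1, (15|19)=-1; sign (−1)^1·+1^-7·-1^-3 = +1.
(a,b)_5: α=10, u≡3; β=24, v≡1 (mod 5); (3|5)=-1, (1|5)=+1; sign (−1)^0·-1^24·+1^10 = +1.
(a,b)_7: α=1, u≡2; β=2, v≡5 (mod 7); (2|7)=+1, (5|7)=-1; sign (−1)^0·+1^2·-1^1 = -1.
(a,b)_11: α=-2, u≡4; β=-4, v≡4 (mod 11); (4|11)=+1, (4|11)=+1; sign (−1)^0·+1^-4·+1^-2 = +1.
(a,b)_∞: sgn(3458)=+, sgn(-494)=−, so +1.
(a,b)_2: α=-1, β=-3; u≡1, v≡1 (mod 8); ε(u)ε(v)=0·0, αω(v)=-1·0, βω(u)=-3·0; sum ≡ 0  ⇒  +1.
(a,b)_3: α=-2, u≡2; β=-4, v≡1 (mod 3); (2|3)=-1, (1|3)=+1; sign (−1)^0·-1^-4·+1^-2 = +1.
(a,b)_13: α=1, u≡8; β=3, v≡12 (mod 13); (8|13)=-1, (12|13)=+1; sign (−1)^0·-1^3·+1^1 = -1.
Ram(3458, -494) = {7, 13}; no ℚ_7-point on the conic.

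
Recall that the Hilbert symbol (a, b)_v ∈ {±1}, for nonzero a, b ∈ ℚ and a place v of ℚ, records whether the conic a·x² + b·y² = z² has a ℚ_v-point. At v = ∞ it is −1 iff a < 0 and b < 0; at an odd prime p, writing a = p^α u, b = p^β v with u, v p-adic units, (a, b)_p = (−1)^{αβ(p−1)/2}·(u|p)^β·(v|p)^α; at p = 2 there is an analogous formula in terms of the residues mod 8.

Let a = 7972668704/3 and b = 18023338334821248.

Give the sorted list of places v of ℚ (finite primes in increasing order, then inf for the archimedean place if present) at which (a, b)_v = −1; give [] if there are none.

[3, 13]

(a, b) ≡ (102102, 4862) mod (ℚ^×)²; places V = {2, 3, 7, 11, 13, 17, ∞}.
(a,b)_13: α=1, u≡2; β=3, v≡3 (mod 13); (2|13)=-1, (3|13)=+1; sign (−1)^0·-1^3·+1^1 = -1.
(a,b)_2: α=5, β=7; u≡3, v≡7 (mod 8); ε(u)ε(v)=1·1, αω(v)=5·0, βω(u)=7·1; sum ≡ 0  ⇒  +1.
(a,b)_7: α=1, u≡6; β=0, v≡2 (mod 7); (6|7)=-1, (2|7)=+1; sign (−1)^0·-1^0·+1^1 = +1.
(a,b)_∞: sgn(102102)=+, sgn(4862)=+, so +1.
(a,b)_17: α=1, u≡11; β=3, v≡5 (mod 17); (11|17)=-1, (5|17)=-1; sign (−1)^0·-1^3·-1^1 = +1.
(a,b)_11: α=5, u≡5; β=5, v≡6 (mod 11); (5|11)=+1, (6|11)=-1; sign (−1)^1·+1^5·-1^5 = +1.
(a,b)_3: α=-1, u≡2; β=4, v≡2 (mod 3); (2|3)=-1, (2|3)=-1; sign (−1)^0·-1^4·-1^-1 = -1.
|Ram(102102, 4862)| = 2, even; anisotropic at {3, 13}.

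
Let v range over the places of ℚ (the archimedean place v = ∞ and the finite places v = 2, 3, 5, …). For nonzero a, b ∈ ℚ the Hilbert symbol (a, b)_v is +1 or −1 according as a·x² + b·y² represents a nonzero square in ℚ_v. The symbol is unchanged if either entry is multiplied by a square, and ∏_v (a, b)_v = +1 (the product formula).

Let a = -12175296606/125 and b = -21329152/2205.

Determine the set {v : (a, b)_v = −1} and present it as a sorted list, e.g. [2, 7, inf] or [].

(a, b) ≡ (-230, -2465) mod (ℚ^×)²; places V = {2, 3, 5, 7, 11, 13, 17, 23, 29, ∞}.
(a,b)_5: α=-3, u≡4; β=-1, v≡3 (mod 5); (4|5)=+1, (3|5)=-1; sign (−1)^0·+1^-1·-1^-3 = -1.
(a,b)_7: α=0, u≡4; β=-2, v≡3 (mod 7); (4|7)=+1, (3|7)=-1; sign (−1)^0·+1^-2·-1^0 = +1.
(a,b)_2: α=1, β=8; u≡5, v≡7 (mod 8); ε(u)ε(v)=0·1, αω(v)=1·0, βω(u)=8·1; sum ≡ 0  ⇒  +1.
(a,b)_∞: sgn(-230)=−, sgn(-2465)=−, so -1.
(a,b)_23: α=1, u≡1; β=0, v≡11 (mod 23); (1|23)=+1, (11|23)=-1; sign (−1)^0·+1^0·-1^1 = -1.
(a,b)_29: α=2, u≡27; β=1, v≡10 (mod 29); (27|29)=-1, (10|29)=-1; sign (−1)^0·-1^1·-1^2 = -1.
(a,b)_13: α=0, u≡1; β=2, v≡6 (mod 13); (1|13)=+1, (6|13)=-1; sign (−1)^0·+1^2·-1^0 = +1.
(a,b)_11: α=2, u≡4; β=0, v≡7 (mod 11); (4|11)=+1, (7|11)=-1; sign (−1)^0·+1^0·-1^2 = +1.
(a,b)_17: α=2, u≡1; β=1, v≡1 (mod 17); (1|17)=+1, (1|17)=+1; sign (−1)^0·+1^1·+1^2 = +1.
(a,b)_3: α=2, u≡1; β=-2, v≡1 (mod 3); (1|3)=+1, (1|3)=+1; sign (−1)^0·+1^-2·+1^2 = +1.
Ram(-230, -2465) = {5, 23, 29, ∞}; no ℚ_5-point on the conic.

[5, 23, 29, inf]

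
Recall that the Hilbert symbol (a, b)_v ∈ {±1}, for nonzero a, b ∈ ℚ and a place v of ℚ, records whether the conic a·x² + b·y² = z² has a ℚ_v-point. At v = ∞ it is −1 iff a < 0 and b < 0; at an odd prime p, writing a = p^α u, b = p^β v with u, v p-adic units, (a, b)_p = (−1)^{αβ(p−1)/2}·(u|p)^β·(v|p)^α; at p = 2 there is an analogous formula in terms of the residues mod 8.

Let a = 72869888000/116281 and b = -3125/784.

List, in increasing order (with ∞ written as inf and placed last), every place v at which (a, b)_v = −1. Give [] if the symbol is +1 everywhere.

[13, 17]

(a, b) ≡ (177905, -5) mod (ℚ^×)²; places V = {2, 5, 7, 11, 13, 17, 23, 31, ∞}.
(a,b)_2: α=14, β=-4; u≡1, v≡3 (mod 8); ε(u)ε(v)=0·1, αω(v)=14·1, βω(u)=-4·0; sum ≡ 0  ⇒  +1.
(a,b)_5: α=3, u≡4; β=5, v≡1 (mod 5); (4|5)=+1, (1|5)=+1; sign (−1)^0·+1^5·+1^3 = +1.
(a,b)_11: α=-2, u≡2; β=0, v≡7 (mod 11); (2|11)=-1, (7|11)=-1; sign (−1)^0·-1^0·-1^-2 = +1.
(a,b)_23: α=1, u≡7; β=0, v≡13 (mod 23); (7|23)=-1, (13|23)=+1; sign (−1)^0·-1^0·+1^1 = +1.
(a,b)_31: α=-2, u≡27; β=0, v≡11 (mod 31); (27|31)=-1, (11|31)=-1; sign (−1)^0·-1^0·-1^-2 = +1.
(a,b)_17: α=1, u≡3; β=0, v≡10 (mod 17); (3|17)=-1, (10|17)=-1; sign (−1)^0·-1^0·-1^1 = -1.
(a,b)_7: α=1, u≡6; β=-2, v≡2 (mod 7); (6|7)=-1, (2|7)=+1; sign (−1)^0·-1^-2·+1^1 = +1.
(a,b)_∞: sgn(177905)=+, sgn(-5)=−, so +1.
(a,b)_13: α=1, u≡9; β=0, v≡2 (mod 13); (9|13)=+1, (2|13)=-1; sign (−1)^0·+1^0·-1^1 = -1.
Ram(177905, -5) = {13, 17}; no ℚ_13-point on the conic.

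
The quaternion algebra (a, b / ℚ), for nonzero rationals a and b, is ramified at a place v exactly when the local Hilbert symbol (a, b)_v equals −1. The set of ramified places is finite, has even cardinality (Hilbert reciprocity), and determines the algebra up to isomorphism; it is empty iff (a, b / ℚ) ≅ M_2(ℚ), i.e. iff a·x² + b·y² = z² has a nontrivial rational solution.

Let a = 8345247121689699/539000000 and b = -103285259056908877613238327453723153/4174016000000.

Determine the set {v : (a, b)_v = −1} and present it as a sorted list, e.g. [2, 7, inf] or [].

(a, b) ≡ (1451769, -26382147) mod (ℚ^×)²; places V = {2, 3, 5, 7, 11, 13, 17, 23, 29, 31, 37, 41, ∞}.
(a,b)_3: α=1, u≡2; β=3, v≡1 (mod 3); (2|3)=-1, (1|3)=+1; sign (−1)^1·-1^3·+1^1 = +1.
(a,b)_17: α=0, u≡5; β=1, v≡12 (mod 17); (5|17)=-1, (12|17)=-1; sign (−1)^0·-1^1·-1^0 = -1.
(a,b)_29: α=5, u≡25; β=6, v≡23 (mod 29); (25|29)=+1, (23|29)=+1; sign (−1)^0·+1^6·+1^5 = +1.
(a,b)_31: α=0, u≡7; β=1, v≡24 (mod 31); (7|31)=+1, (24|31)=-1; sign (−1)^0·+1^1·-1^0 = +1.
(a,b)_11: α=-1, u≡9; β=-3, v≡2 (mod 11); (9|11)=+1, (2|11)=-1; sign (−1)^1·+1^-3·-1^-1 = +1.
(a,b)_41: α=1, u≡29; β=3, v≡3 (mod 41); (29|41)=-1, (3|41)=-1; sign (−1)^0·-1^3·-1^1 = +1.
(a,b)_23: α=2, u≡13; β=2, v≡2 (mod 23); (13|23)=+1, (2|23)=+1; sign (−1)^0·+1^2·+1^2 = +1.
(a,b)_37: α=1, u≡35; β=5, v≡1 (mod 37); (35|37)=-1, (1|37)=+1; sign (−1)^0·-1^5·+1^1 = -1.
(a,b)_13: α=2, u≡7; β=6, v≡4 (mod 13); (7|13)=-1, (4|13)=+1; sign (−1)^0·-1^6·+1^2 = +1.
(a,b)_2: α=-6, β=-12; u≡1, v≡5 (mod 8); ε(u)ε(v)=0·0, αω(v)=-6·1, βω(u)=-12·0; sum ≡ 0  ⇒  +1.
(a,b)_5: α=-6, u≡4; β=-6, v≡3 (mod 5); (4|5)=+1, (3|5)=-1; sign (−1)^0·+1^-6·-1^-6 = +1.
(a,b)_∞: sgn(1451769)=+, sgn(-26382147)=−, so +1.
(a,b)_7: α=-2, u≡1; β=-2, v≡3 (mod 7); (1|7)=+1, (3|7)=-1; sign (−1)^0·+1^-2·-1^-2 = +1.
(1451769, -26382147 / ℚ) ramifies at {17, 37}: a division algebra.

[17, 37]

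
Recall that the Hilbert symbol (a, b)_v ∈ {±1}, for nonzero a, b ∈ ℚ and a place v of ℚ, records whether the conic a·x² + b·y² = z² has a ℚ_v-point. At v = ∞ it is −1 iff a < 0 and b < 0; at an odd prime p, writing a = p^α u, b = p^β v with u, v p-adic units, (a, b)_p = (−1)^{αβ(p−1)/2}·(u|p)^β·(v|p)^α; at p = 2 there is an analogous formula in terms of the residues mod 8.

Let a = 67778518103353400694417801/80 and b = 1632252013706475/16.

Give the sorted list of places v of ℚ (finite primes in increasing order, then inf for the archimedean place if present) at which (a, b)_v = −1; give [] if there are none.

Mod squares: a ≡ 229245, b ≡ 3451. Check v ∈ {∞, 2, 3, 5, 7, 17, 29, 31}.
v=3: a=3^13·(≡2), b=3^4·(≡1) mod 3; (2|3)=-1, (1|3)=+1; (−1)^{13·4·1}·(-1)^4·(+1)^13 = +1.
v=7: a=7^2·(≡2), b=7^1·(≡5) mod 7; (2|7)=+1, (5|7)=-1; (−1)^{2·1·3}·(+1)^1·(-1)^2 = +1.
v=5: a=5^-1·(≡1), b=5^2·(≡4) mod 5; (1|5)=+1, (4|5)=+1; (−1)^{-1·2·2}·(+1)^2·(+1)^-1 = +1.
v=31: a=31^3·(≡27), b=31^2·(≡2) mod 31; (27|31)=-1, (2|31)=+1; (−1)^{3·2·15}·(-1)^2·(+1)^3 = +1.
v=17: a=17^5·(≡9), b=17^3·(≡8) mod 17; (9|17)=+1, (8|17)=+1; (−1)^{5·3·8}·(+1)^3·(+1)^5 = +1.
v=2: v_2(a)=-4, v_2(b)=-4; units ≡ 5, 3 (mod 8); ε·ε+αω+βω = 0·1+-4·1+-4·1 ≡ 0  ⇒  (a,b)_2 = +1.
v=∞: 229245 > 0 and 3451 > 0  ⇒  (a,b)_∞ = +1.
v=29: a=29^5·(≡8), b=29^3·(≡11) mod 29; (8|29)=-1, (11|29)=-1; (−1)^{5·3·14}·(-1)^3·(-1)^5 = +1.
Every local symbol is +1, so the conic 229245·x² + 3451·y² = z² has ℚ_v-points for all v and hence a ℚ-point; (a, b / ℚ) ≅ M_2(ℚ).

[]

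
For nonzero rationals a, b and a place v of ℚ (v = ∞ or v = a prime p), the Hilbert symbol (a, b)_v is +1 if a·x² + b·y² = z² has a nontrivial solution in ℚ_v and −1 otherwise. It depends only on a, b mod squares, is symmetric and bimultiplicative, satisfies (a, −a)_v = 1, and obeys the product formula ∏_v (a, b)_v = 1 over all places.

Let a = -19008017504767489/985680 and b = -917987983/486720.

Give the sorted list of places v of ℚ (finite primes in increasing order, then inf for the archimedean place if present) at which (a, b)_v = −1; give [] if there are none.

[5, 11, 19, inf]

Mod squares: a ≡ -5, b ≡ -24035. Check v ∈ {∞, 2, 3, 5, 11, 13, 19, 23, 29, 37, 43}.
v=37: a=37^-2·(≡31), b=37^0·(≡5) mod 37; (31|37)=-1, (5|37)=-1; (−1)^{-2·0·18}·(-1)^0·(-1)^-2 = +1.
v=19: a=19^2·(≡14), b=19^3·(≡13) mod 19; (14|19)=-1, (13|19)=-1; (−1)^{2·3·9}·(-1)^3·(-1)^2 = -1.
v=43: a=43^2·(≡13), b=43^0·(≡18) mod 43; (13|43)=+1, (18|43)=-1; (−1)^{2·0·21}·(+1)^0·(-1)^2 = +1.
v=2: v_2(a)=-4, v_2(b)=-6; units ≡ 3, 5 (mod 8); ε·ε+αω+βω = 1·0+-4·1+-6·1 ≡ 0  ⇒  (a,b)_2 = +1.
v=13: a=13^0·(≡7), b=13^-2·(≡7) mod 13; (7|13)=-1, (7|13)=-1; (−1)^{0·-2·6}·(-1)^-2·(-1)^0 = +1.
v=3: a=3^-2·(≡1), b=3^-2·(≡1) mod 3; (1|3)=+1, (1|3)=+1; (−1)^{-2·-2·1}·(+1)^-2·(+1)^-2 = +1.
v=29: a=29^2·(≡6), b=29^0·(≡20) mod 29; (6|29)=+1, (20|29)=+1; (−1)^{2·0·14}·(+1)^0·(+1)^2 = +1.
v=∞: -5 < 0 and -24035 < 0  ⇒  (a,b)_∞ = -1.
v=11: a=11^2·(≡7), b=11^1·(≡9) mod 11; (7|11)=-1, (9|11)=+1; (−1)^{2·1·5}·(-1)^1·(+1)^2 = -1.
v=5: a=5^-1·(≡1), b=5^-1·(≡3) mod 5; (1|5)=+1, (3|5)=-1; (−1)^{-1·-1·2}·(+1)^-1·(-1)^-1 = -1.
v=23: a=23^4·(≡1), b=23^3·(≡13) mod 23; (1|23)=+1, (13|23)=+1; (−1)^{4·3·11}·(+1)^3·(+1)^4 = +1.
(-5, -24035 / ℚ) ramifies at {5, 11, 19, ∞}: a division algebra.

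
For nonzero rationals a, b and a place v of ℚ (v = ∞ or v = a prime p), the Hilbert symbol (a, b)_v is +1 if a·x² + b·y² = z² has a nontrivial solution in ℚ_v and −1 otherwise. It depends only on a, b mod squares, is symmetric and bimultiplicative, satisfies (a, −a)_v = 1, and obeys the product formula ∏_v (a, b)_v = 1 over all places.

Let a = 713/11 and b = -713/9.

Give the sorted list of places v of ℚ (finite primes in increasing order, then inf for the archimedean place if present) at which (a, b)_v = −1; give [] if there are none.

[2, 11, 23, 31]

(a, b) ≡ (7843, -713) mod (ℚ^×)²; places V = {2, 3, 11, 23, 31, ∞}.
(a,b)_31: α=1, u≡19; β=1, v≡25 (mod 31); (19|31)=+1, (25|31)=+1; sign (−1)^1·+1^1·+1^1 = -1.
(a,b)_2: α=0, β=0; u≡3, v≡7 (mod 8); ε(u)ε(v)=1·1, αω(v)=0·0, βω(u)=0·1; sum ≡ 1  ⇒  -1.
(a,b)_∞: sgn(7843)=+, sgn(-713)=−, so +1.
(a,b)_11: α=-1, u≡9; β=0, v≡10 (mod 11); (9|11)=+1, (10|11)=-1; sign (−1)^0·+1^0·-1^-1 = -1.
(a,b)_3: α=0, u≡1; β=-2, v≡1 (mod 3); (1|3)=+1, (1|3)=+1; sign (−1)^0·+1^-2·+1^0 = +1.
(a,b)_23: α=1, u≡7; β=1, v≡17 (mod 23); (7|23)=-1, (17|23)=-1; sign (−1)^1·-1^1·-1^1 = -1.
|Ram(7843, -713)| = 4, even; anisotropic at {2, 11, 23, 31}.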